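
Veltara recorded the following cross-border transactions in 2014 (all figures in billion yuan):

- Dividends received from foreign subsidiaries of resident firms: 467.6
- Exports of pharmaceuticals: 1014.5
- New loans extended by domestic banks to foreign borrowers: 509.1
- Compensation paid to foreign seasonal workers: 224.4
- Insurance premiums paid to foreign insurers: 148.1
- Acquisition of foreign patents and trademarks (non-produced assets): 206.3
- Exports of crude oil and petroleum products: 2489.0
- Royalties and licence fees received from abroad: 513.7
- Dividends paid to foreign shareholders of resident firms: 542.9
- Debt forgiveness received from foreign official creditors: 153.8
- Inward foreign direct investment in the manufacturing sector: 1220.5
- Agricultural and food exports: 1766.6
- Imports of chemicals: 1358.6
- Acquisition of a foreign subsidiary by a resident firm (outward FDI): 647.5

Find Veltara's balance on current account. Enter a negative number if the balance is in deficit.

3977.4

Goods: -1358.6 + 1766.6 + 1014.5 + 2489.0 = 3911.5
Services: 513.7 - 148.1 = 365.6
Primary income: 467.6 - 224.4 - 542.9 = -299.7
Current account = 3911.5 + 365.6 + (-299.7) = 3977.4
(Excluded from the current account — financial account: new loans extended by domestic banks to foreign borrowers 509.1, inward foreign direct investment in the manufacturing sector 1220.5, acquisition of a foreign subsidiary by a resident firm (outward FDI) 647.5; capital account: acquisition of foreign patents and trademarks (non-produced assets) 206.3, debt forgiveness received from foreign official creditors 153.8.)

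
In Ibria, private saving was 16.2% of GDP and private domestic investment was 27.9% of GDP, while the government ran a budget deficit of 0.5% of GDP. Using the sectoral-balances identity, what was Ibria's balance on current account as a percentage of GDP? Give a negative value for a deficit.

By the sectoral-balances identity, CA = (S_private - I) + (T - G).
Private balance = 16.2 - 27.9 = -11.7
Government balance (T - G) = -0.5
CA = -11.7 + (-0.5) = -12.2

-12.2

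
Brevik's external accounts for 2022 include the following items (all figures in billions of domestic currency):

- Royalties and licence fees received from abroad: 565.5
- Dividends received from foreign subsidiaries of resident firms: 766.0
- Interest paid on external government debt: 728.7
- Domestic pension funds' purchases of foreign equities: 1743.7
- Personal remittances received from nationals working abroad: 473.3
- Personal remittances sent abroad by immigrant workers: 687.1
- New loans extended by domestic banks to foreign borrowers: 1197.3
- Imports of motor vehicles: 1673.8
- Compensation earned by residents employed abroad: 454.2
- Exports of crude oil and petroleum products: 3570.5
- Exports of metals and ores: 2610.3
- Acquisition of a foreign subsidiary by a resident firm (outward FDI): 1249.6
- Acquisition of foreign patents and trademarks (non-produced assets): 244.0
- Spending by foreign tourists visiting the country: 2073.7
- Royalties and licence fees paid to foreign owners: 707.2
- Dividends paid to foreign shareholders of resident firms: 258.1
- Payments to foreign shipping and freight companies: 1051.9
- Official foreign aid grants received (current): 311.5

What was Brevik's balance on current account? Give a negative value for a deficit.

Goods: -1673.8 + 3570.5 + 2610.3 = 4507.0
Services: 565.5 - 1051.9 + 2073.7 - 707.2 = 880.1
Primary income: 766.0 - 258.1 - 728.7 + 454.2 = 233.4
Secondary income: 473.3 - 687.1 + 311.5 = 97.7
Current account = 4507.0 + 880.1 + 233.4 + 97.7 = 5718.2
(Excluded from the current account — financial account: domestic pension funds' purchases of foreign equities 1743.7, new loans extended by domestic banks to foreign borrowers 1197.3, acquisition of a foreign subsidiary by a resident firm (outward FDI) 1249.6; capital account: acquisition of foreign patents and trademarks (non-produced assets) 244.0.)

5718.2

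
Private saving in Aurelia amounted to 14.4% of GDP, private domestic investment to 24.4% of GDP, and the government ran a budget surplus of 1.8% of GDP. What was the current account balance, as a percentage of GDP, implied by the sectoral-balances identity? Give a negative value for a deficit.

-8.2

By the sectoral-balances identity, CA = (S_private - I) + (T - G).
Private balance = 14.4 - 24.4 = -10.0
Government balance (T - G) = 1.8
CA = -10.0 + 1.8 = -8.2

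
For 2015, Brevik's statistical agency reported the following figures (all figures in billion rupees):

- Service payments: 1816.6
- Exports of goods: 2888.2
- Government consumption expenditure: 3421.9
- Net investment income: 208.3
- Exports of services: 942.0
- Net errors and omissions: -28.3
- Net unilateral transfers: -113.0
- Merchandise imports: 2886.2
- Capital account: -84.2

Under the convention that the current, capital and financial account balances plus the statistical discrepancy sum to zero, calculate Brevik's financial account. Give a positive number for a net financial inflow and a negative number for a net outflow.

Goods balance = 2888.2 - 2886.2 = 2.0
Services balance = 942.0 - 1816.6 = -874.6
Trade balance (goods + services) = 2.0 + (-874.6) = -872.6
Net primary income = 208.3
Net secondary income = -113.0
Current account = -872.6 + 208.3 + (-113.0) = -777.3
Financial account = -(-777.3 + (-84.2) + (-28.3)) = 889.8

889.8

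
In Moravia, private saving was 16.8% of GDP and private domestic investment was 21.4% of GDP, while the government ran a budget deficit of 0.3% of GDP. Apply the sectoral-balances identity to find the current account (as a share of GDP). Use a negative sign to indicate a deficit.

By the sectoral-balances identity, CA = (S_private - I) + (T - G).
Private balance = 16.8 - 21.4 = -4.6
Government balance (T - G) = -0.3
CA = -4.6 + (-0.3) = -4.9

-4.9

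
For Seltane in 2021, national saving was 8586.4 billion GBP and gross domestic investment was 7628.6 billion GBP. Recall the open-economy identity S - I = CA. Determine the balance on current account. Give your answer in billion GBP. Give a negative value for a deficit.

957.8

CA = S - I = 8586.4 - 7628.6 = 957.8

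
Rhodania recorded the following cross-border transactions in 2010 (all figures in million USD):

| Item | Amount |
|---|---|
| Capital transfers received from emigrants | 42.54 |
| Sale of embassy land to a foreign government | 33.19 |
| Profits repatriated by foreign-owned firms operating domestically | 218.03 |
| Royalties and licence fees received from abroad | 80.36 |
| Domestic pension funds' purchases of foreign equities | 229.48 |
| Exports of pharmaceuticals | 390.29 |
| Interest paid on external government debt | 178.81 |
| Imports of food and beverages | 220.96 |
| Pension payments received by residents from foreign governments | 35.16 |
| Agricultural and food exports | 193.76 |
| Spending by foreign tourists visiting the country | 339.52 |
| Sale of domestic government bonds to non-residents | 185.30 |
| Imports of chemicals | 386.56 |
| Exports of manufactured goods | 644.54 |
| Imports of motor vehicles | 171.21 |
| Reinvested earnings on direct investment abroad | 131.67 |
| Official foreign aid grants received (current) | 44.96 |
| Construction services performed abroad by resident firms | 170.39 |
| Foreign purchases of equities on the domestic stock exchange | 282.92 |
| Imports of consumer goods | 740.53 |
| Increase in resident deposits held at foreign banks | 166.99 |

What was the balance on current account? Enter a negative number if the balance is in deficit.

114.55

Goods: -171.21 + 390.29 - 740.53 + 193.76 - 220.96 - 386.56 + 644.54 = -290.67
Services: 339.52 + 80.36 + 170.39 = 590.27
Primary income: -178.81 + 131.67 - 218.03 = -265.17
Secondary income: 44.96 + 35.16 = 80.12
Current account = (-290.67) + 590.27 + (-265.17) + 80.12 = 114.55
(Excluded from the current account — capital account: capital transfers received from emigrants 42.54, sale of embassy land to a foreign government 33.19; financial account: domestic pension funds' purchases of foreign equities 229.48, sale of domestic government bonds to non-residents 185.30, foreign purchases of equities on the domestic stock exchange 282.92, increase in resident deposits held at foreign banks 166.99.)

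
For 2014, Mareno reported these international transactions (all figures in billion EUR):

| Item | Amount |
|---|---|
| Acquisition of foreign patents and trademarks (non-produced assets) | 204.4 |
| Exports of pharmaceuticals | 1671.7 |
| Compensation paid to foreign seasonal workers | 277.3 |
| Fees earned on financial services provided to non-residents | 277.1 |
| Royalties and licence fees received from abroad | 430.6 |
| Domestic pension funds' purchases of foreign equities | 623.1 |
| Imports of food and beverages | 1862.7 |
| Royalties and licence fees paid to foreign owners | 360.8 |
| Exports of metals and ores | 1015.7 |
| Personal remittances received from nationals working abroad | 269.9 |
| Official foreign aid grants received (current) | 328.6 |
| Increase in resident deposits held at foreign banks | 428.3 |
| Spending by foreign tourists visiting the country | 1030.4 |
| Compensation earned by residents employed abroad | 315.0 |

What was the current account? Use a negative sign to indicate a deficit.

Goods: -1862.7 + 1015.7 + 1671.7 = 824.7
Services: -360.8 + 430.6 + 1030.4 + 277.1 = 1377.3
Primary income: -277.3 + 315.0 = 37.7
Secondary income: 328.6 + 269.9 = 598.5
Current account = 824.7 + 1377.3 + 37.7 + 598.5 = 2838.2
(Excluded from the current account — capital account: acquisition of foreign patents and trademarks (non-produced assets) 204.4; financial account: domestic pension funds' purchases of foreign equities 623.1, increase in resident deposits held at foreign banks 428.3.)

2838.2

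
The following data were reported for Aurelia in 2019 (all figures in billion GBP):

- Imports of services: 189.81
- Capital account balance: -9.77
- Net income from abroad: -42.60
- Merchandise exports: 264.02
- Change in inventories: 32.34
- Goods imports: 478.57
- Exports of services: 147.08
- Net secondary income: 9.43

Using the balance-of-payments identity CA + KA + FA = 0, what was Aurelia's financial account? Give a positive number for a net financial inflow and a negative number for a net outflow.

300.22

Goods balance = 264.02 - 478.57 = -214.55
Services balance = 147.08 - 189.81 = -42.73
Trade balance (goods + services) = -214.55 + (-42.73) = -257.28
Net primary income = -42.60
Net secondary income = 9.43
Current account = -257.28 + (-42.60) + 9.43 = -290.45
Financial account = -(-290.45 + (-9.77)) = 300.22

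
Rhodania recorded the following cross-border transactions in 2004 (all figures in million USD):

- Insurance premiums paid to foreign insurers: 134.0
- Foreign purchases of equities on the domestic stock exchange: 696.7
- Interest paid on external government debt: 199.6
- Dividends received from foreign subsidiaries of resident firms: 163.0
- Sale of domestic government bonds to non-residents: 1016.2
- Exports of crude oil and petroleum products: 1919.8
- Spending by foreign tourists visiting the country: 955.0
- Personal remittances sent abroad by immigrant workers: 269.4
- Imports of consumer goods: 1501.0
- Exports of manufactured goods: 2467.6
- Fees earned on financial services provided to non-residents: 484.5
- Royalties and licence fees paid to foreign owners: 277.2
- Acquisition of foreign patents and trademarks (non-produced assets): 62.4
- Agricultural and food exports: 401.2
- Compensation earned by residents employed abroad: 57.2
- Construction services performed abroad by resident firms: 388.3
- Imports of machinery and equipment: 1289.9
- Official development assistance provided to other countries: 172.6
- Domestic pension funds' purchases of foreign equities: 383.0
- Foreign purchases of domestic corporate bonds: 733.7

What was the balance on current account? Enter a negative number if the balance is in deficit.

2992.9

Goods: 401.2 + 1919.8 + 2467.6 - 1289.9 - 1501.0 = 1997.7
Services: -277.2 - 134.0 + 484.5 + 388.3 + 955.0 = 1416.6
Primary income: 163.0 - 199.6 + 57.2 = 20.6
Secondary income: -172.6 - 269.4 = -442.0
Current account = 1997.7 + 1416.6 + 20.6 + (-442.0) = 2992.9
(Excluded from the current account — financial account: foreign purchases of equities on the domestic stock exchange 696.7, sale of domestic government bonds to non-residents 1016.2, domestic pension funds' purchases of foreign equities 383.0, foreign purchases of domestic corporate bonds 733.7; capital account: acquisition of foreign patents and trademarks (non-produced assets) 62.4.)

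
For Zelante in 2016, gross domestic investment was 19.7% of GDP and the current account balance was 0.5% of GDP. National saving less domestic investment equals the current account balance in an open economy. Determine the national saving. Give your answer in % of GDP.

20.2

S = I + CA = 19.7 + 0.5 = 20.2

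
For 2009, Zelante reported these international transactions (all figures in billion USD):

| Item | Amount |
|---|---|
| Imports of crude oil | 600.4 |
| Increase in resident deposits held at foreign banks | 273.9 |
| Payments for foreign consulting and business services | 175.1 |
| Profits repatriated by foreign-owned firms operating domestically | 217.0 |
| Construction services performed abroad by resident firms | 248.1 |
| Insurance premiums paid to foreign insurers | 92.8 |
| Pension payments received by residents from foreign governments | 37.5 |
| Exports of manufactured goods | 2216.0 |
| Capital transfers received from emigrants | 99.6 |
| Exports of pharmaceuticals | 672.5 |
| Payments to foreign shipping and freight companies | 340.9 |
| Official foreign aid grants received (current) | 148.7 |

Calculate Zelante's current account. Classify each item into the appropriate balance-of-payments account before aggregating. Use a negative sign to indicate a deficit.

1896.6

Goods: 2216.0 - 600.4 + 672.5 = 2288.1
Services: -92.8 - 175.1 + 248.1 - 340.9 = -360.7
Primary income: -217.0
Secondary income: 37.5 + 148.7 = 186.2
Current account = 2288.1 + (-360.7) + (-217.0) + 186.2 = 1896.6
(Excluded from the current account — financial account: increase in resident deposits held at foreign banks 273.9; capital account: capital transfers received from emigrants 99.6.)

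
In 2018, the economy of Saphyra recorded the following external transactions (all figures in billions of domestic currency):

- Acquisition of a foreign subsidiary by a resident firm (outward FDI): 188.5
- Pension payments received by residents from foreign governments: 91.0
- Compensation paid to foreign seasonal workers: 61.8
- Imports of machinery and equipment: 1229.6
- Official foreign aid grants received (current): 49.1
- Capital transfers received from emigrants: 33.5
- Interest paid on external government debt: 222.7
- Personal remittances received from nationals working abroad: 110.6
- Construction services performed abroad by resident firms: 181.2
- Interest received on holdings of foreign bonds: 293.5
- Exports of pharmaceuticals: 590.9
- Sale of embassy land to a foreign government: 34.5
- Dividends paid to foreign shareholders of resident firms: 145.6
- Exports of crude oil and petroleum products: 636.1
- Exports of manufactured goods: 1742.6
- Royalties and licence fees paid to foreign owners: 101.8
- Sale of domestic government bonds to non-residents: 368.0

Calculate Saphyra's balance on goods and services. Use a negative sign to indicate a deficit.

Goods: 1742.6 - 1229.6 + 590.9 + 636.1 = 1740.0
Services: -101.8 + 181.2 = 79.4
Trade balance = 1740.0 + 79.4 = 1819.4
(Excluded from the trade balance — financial account: acquisition of a foreign subsidiary by a resident firm (outward FDI) 188.5, sale of domestic government bonds to non-residents 368.0; secondary income: pension payments received by residents from foreign governments 91.0, official foreign aid grants received (current) 49.1, personal remittances received from nationals working abroad 110.6; primary income: compensation paid to foreign seasonal workers 61.8, interest paid on external government debt 222.7, interest received on holdings of foreign bonds 293.5, dividends paid to foreign shareholders of resident firms 145.6; capital account: capital transfers received from emigrants 33.5, sale of embassy land to a foreign government 34.5.)

1819.4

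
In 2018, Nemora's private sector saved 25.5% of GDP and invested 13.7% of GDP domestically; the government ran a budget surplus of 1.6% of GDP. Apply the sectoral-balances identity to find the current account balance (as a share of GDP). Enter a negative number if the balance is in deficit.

By the sectoral-balances identity, CA = (S_private - I) + (T - G).
Private balance = 25.5 - 13.7 = 11.8
Government balance (T - G) = 1.6
CA = 11.8 + 1.6 = 13.4

13.4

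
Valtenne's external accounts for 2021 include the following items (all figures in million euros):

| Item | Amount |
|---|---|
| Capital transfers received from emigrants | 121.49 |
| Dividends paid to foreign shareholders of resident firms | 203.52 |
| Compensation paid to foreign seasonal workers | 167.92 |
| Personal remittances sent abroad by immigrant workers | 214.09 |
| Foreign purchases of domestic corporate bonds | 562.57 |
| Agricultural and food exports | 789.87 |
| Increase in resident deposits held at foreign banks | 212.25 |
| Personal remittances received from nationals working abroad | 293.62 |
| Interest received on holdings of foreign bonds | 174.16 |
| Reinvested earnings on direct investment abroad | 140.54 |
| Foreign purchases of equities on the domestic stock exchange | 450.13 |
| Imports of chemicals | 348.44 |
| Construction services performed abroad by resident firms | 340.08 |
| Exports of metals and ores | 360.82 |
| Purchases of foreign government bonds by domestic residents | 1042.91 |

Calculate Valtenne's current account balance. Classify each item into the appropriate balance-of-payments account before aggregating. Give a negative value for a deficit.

Goods: 789.87 + 360.82 - 348.44 = 802.25
Services: 340.08
Primary income: -167.92 + 140.54 + 174.16 - 203.52 = -56.74
Secondary income: -214.09 + 293.62 = 79.53
Current account = 802.25 + 340.08 + (-56.74) + 79.53 = 1165.12
(Excluded from the current account — capital account: capital transfers received from emigrants 121.49; financial account: foreign purchases of domestic corporate bonds 562.57, increase in resident deposits held at foreign banks 212.25, foreign purchases of equities on the domestic stock exchange 450.13, purchases of foreign government bonds by domestic residents 1042.91.)

1165.12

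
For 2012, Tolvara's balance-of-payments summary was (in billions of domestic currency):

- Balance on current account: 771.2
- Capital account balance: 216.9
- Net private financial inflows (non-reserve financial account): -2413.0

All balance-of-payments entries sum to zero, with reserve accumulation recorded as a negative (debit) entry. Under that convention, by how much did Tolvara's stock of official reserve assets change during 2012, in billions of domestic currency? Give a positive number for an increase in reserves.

Official reserve transactions balance = -(771.2 + 216.9 + (-2413.0)) = 1424.9
An accumulation of reserves is recorded as a debit (negative entry), so the change in the stock of reserves is the negative of that balance.
Change in official reserves = -(1424.9) = -1424.9

-1424.9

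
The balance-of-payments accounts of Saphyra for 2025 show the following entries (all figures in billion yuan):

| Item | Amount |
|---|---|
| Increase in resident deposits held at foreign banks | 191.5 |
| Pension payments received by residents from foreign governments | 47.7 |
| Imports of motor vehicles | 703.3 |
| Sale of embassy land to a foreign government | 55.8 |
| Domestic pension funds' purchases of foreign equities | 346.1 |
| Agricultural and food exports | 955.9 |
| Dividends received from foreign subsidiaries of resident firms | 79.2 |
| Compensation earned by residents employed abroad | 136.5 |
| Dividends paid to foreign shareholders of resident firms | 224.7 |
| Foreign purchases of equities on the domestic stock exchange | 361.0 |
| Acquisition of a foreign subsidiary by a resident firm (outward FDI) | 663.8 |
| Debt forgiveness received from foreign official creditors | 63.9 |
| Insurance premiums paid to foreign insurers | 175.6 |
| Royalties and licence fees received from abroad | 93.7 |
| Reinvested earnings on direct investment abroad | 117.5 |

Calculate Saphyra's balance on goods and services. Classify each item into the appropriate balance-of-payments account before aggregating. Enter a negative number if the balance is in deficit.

170.7

Goods: -703.3 + 955.9 = 252.6
Services: 93.7 - 175.6 = -81.9
Trade balance = 252.6 + (-81.9) = 170.7
(Excluded from the trade balance — financial account: increase in resident deposits held at foreign banks 191.5, domestic pension funds' purchases of foreign equities 346.1, foreign purchases of equities on the domestic stock exchange 361.0, acquisition of a foreign subsidiary by a resident firm (outward FDI) 663.8; secondary income: pension payments received by residents from foreign governments 47.7; capital account: sale of embassy land to a foreign government 55.8, debt forgiveness received from foreign official creditors 63.9; primary income: dividends received from foreign subsidiaries of resident firms 79.2, compensation earned by residents employed abroad 136.5, dividends paid to foreign shareholders of resident firms 224.7, reinvested earnings on direct investment abroad 117.5.)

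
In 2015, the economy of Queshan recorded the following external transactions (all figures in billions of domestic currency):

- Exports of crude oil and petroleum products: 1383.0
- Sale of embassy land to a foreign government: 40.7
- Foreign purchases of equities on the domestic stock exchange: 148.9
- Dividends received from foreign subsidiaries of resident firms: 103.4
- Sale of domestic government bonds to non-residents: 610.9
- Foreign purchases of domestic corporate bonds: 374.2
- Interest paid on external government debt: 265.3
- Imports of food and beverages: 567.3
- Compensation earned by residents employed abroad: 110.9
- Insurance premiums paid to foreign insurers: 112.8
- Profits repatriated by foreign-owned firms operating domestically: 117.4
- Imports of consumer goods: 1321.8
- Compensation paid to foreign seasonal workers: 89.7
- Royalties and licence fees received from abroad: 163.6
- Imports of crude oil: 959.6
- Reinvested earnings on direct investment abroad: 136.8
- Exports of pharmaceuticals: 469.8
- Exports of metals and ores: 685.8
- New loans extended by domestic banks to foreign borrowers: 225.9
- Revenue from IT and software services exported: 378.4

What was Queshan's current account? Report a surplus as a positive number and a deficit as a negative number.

-2.2

Goods: 685.8 + 469.8 - 567.3 + 1383.0 - 959.6 - 1321.8 = -310.1
Services: 163.6 + 378.4 - 112.8 = 429.2
Primary income: -89.7 - 117.4 - 265.3 + 136.8 + 103.4 + 110.9 = -121.3
Current account = (-310.1) + 429.2 + (-121.3) = -2.2
(Excluded from the current account — capital account: sale of embassy land to a foreign government 40.7; financial account: foreign purchases of equities on the domestic stock exchange 148.9, sale of domestic government bonds to non-residents 610.9, foreign purchases of domestic corporate bonds 374.2, new loans extended by domestic banks to foreign borrowers 225.9.)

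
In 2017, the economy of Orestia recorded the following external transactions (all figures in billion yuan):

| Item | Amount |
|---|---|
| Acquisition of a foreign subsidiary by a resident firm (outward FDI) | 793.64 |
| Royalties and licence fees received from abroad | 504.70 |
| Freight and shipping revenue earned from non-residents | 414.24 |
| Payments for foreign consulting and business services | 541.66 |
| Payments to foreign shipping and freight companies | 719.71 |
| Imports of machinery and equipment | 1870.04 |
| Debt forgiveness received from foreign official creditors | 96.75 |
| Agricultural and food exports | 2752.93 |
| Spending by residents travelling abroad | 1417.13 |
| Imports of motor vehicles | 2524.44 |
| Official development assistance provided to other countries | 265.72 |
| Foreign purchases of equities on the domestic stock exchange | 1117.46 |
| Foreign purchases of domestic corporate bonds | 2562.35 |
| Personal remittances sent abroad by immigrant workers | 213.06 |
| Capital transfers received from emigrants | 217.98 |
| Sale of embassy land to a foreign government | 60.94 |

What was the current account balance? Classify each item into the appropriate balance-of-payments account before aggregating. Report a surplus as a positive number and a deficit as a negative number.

Goods: 2752.93 - 1870.04 - 2524.44 = -1641.55
Services: 504.70 - 1417.13 - 719.71 - 541.66 + 414.24 = -1759.56
Secondary income: -265.72 - 213.06 = -478.78
Current account = (-1641.55) + (-1759.56) + (-478.78) = -3879.89
(Excluded from the current account — financial account: acquisition of a foreign subsidiary by a resident firm (outward FDI) 793.64, foreign purchases of equities on the domestic stock exchange 1117.46, foreign purchases of domestic corporate bonds 2562.35; capital account: debt forgiveness received from foreign official creditors 96.75, capital transfers received from emigrants 217.98, sale of embassy land to a foreign government 60.94.)

-3879.89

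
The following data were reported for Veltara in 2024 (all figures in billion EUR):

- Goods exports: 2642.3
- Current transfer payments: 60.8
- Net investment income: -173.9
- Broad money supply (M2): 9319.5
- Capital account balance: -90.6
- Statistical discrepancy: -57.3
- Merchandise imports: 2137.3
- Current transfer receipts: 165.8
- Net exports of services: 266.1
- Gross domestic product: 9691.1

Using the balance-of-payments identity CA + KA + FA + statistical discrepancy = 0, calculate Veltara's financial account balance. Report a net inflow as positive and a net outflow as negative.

Goods balance = 2642.3 - 2137.3 = 505.0
Services balance = 266.1
Trade balance (goods + services) = 505.0 + 266.1 = 771.1
Net primary income = -173.9
Net secondary income = 165.8 - 60.8 = 105.0
Current account = 771.1 + (-173.9) + 105.0 = 702.2
Financial account = -(702.2 + (-90.6) + (-57.3)) = -554.3

-554.3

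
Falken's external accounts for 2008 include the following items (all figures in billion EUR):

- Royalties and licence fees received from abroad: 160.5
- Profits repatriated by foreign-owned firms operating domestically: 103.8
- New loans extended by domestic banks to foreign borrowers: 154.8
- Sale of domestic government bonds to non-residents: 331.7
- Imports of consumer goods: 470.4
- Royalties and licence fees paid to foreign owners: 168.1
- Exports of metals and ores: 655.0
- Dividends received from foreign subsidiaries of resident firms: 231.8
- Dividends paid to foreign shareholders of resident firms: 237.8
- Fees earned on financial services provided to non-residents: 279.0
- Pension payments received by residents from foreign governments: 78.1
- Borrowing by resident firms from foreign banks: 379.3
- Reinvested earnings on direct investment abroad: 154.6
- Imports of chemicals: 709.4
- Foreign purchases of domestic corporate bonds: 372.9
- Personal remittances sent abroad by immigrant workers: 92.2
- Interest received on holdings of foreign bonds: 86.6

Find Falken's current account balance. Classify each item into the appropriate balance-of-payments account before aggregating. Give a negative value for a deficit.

Goods: -470.4 + 655.0 - 709.4 = -524.8
Services: 279.0 - 168.1 + 160.5 = 271.4
Primary income: 86.6 + 231.8 + 154.6 - 237.8 - 103.8 = 131.4
Secondary income: -92.2 + 78.1 = -14.1
Current account = (-524.8) + 271.4 + 131.4 + (-14.1) = -136.1
(Excluded from the current account — financial account: new loans extended by domestic banks to foreign borrowers 154.8, sale of domestic government bonds to non-residents 331.7, borrowing by resident firms from foreign banks 379.3, foreign purchases of domestic corporate bonds 372.9.)

-136.1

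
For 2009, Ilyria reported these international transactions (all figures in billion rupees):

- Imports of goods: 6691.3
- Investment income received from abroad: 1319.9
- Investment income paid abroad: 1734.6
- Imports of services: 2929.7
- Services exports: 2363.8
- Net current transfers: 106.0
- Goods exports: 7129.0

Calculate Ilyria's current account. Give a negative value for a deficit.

Goods balance = 7129.0 - 6691.3 = 437.7
Services balance = 2363.8 - 2929.7 = -565.9
Trade balance (goods + services) = 437.7 + (-565.9) = -128.2
Net primary income = 1319.9 - 1734.6 = -414.7
Net secondary income = 106.0
Current account = -128.2 + (-414.7) + 106.0 = -436.9

-436.9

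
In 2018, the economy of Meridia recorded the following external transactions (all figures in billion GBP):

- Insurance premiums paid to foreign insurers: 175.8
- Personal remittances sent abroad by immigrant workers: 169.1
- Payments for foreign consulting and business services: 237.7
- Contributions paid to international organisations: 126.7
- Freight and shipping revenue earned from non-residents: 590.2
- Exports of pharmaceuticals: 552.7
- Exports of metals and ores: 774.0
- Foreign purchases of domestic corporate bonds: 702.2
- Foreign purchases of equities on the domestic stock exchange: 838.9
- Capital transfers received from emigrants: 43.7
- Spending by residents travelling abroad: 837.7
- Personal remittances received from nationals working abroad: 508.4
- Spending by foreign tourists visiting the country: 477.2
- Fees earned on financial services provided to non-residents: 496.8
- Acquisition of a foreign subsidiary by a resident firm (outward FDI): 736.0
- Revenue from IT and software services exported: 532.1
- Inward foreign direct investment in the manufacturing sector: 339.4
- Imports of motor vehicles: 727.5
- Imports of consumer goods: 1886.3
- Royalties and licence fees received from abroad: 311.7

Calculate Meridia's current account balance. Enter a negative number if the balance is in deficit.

82.3

Goods: -1886.3 + 774.0 - 727.5 + 552.7 = -1287.1
Services: 532.1 + 590.2 - 837.7 + 311.7 - 175.8 - 237.7 + 496.8 + 477.2 = 1156.8
Secondary income: 508.4 - 169.1 - 126.7 = 212.6
Current account = (-1287.1) + 1156.8 + 212.6 = 82.3
(Excluded from the current account — financial account: foreign purchases of domestic corporate bonds 702.2, foreign purchases of equities on the domestic stock exchange 838.9, acquisition of a foreign subsidiary by a resident firm (outward FDI) 736.0, inward foreign direct investment in the manufacturing sector 339.4; capital account: capital transfers received from emigrants 43.7.)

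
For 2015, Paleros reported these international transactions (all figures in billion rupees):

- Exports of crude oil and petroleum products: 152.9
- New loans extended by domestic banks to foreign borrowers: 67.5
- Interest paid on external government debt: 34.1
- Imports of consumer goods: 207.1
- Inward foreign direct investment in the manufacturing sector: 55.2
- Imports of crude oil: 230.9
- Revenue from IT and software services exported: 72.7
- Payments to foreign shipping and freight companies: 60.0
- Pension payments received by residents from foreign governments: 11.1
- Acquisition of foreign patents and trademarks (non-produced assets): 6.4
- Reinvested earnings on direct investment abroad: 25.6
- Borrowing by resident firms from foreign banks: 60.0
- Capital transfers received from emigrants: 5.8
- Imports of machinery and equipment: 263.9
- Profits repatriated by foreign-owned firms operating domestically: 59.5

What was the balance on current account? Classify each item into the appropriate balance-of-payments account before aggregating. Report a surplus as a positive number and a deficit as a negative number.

-593.2

Goods: -230.9 - 263.9 + 152.9 - 207.1 = -549.0
Services: -60.0 + 72.7 = 12.7
Primary income: 25.6 - 59.5 - 34.1 = -68.0
Secondary income: 11.1
Current account = (-549.0) + 12.7 + (-68.0) + 11.1 = -593.2
(Excluded from the current account — financial account: new loans extended by domestic banks to foreign borrowers 67.5, inward foreign direct investment in the manufacturing sector 55.2, borrowing by resident firms from foreign banks 60.0; capital account: acquisition of foreign patents and trademarks (non-produced assets) 6.4, capital transfers received from emigrants 5.8.)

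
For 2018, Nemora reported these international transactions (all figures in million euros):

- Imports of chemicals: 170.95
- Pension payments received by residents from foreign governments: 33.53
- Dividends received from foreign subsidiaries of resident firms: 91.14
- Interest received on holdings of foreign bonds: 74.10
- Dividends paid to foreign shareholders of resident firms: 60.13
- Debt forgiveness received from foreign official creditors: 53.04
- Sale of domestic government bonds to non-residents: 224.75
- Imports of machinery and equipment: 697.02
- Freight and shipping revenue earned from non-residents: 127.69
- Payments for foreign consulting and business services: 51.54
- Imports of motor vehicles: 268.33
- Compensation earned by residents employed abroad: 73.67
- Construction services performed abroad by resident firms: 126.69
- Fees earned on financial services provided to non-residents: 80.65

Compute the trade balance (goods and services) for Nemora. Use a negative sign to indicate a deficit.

-852.81

Goods: -170.95 - 268.33 - 697.02 = -1136.30
Services: 127.69 + 80.65 + 126.69 - 51.54 = 283.49
Trade balance = -1136.30 + 283.49 = -852.81
(Excluded from the trade balance — secondary income: pension payments received by residents from foreign governments 33.53; primary income: dividends received from foreign subsidiaries of resident firms 91.14, interest received on holdings of foreign bonds 74.10, dividends paid to foreign shareholders of resident firms 60.13, compensation earned by residents employed abroad 73.67; capital account: debt forgiveness received from foreign official creditors 53.04; financial account: sale of domestic government bonds to non-residents 224.75.)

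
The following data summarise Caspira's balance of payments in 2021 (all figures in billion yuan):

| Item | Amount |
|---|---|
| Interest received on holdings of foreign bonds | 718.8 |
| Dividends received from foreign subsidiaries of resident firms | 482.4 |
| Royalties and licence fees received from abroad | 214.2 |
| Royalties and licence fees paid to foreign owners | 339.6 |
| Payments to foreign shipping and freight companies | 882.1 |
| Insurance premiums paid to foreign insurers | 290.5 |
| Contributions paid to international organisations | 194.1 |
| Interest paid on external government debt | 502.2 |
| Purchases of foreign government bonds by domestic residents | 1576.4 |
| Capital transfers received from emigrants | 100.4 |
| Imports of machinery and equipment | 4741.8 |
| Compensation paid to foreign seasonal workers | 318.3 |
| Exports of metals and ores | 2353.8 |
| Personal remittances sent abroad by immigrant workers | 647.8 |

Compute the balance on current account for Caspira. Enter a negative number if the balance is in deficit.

Goods: -4741.8 + 2353.8 = -2388.0
Services: -339.6 - 290.5 - 882.1 + 214.2 = -1298.0
Primary income: 482.4 - 502.2 - 318.3 + 718.8 = 380.7
Secondary income: -647.8 - 194.1 = -841.9
Current account = (-2388.0) + (-1298.0) + 380.7 + (-841.9) = -4147.2
(Excluded from the current account — financial account: purchases of foreign government bonds by domestic residents 1576.4; capital account: capital transfers received from emigrants 100.4.)

-4147.2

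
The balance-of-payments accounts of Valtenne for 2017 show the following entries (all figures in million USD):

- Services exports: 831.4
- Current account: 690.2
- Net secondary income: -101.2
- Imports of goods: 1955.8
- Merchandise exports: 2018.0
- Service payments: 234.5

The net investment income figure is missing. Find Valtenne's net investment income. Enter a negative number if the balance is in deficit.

Current account = goods balance + services balance + net primary income + net secondary income
Sum of the known components = 557.9
Net investment income = CA - (known components) = 690.2 - 557.9 = 132.3

132.3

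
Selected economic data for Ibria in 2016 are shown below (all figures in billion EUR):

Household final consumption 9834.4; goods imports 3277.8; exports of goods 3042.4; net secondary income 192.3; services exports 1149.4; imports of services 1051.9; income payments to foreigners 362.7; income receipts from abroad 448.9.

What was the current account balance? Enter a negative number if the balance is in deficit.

140.6

Goods balance = 3042.4 - 3277.8 = -235.4
Services balance = 1149.4 - 1051.9 = 97.5
Trade balance (goods + services) = -235.4 + 97.5 = -137.9
Net primary income = 448.9 - 362.7 = 86.2
Net secondary income = 192.3
Current account = -137.9 + 86.2 + 192.3 = 140.6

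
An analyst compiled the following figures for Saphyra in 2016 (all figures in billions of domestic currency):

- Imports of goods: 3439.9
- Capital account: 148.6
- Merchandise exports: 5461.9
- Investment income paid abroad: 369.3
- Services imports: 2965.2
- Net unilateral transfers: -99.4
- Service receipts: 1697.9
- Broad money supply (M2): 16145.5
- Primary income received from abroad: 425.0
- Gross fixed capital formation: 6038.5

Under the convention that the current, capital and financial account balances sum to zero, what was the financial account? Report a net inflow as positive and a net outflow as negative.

-859.6

Goods balance = 5461.9 - 3439.9 = 2022.0
Services balance = 1697.9 - 2965.2 = -1267.3
Trade balance (goods + services) = 2022.0 + (-1267.3) = 754.7
Net primary income = 425.0 - 369.3 = 55.7
Net secondary income = -99.4
Current account = 754.7 + 55.7 + (-99.4) = 711.0
Financial account = -(711.0 + 148.6) = -859.6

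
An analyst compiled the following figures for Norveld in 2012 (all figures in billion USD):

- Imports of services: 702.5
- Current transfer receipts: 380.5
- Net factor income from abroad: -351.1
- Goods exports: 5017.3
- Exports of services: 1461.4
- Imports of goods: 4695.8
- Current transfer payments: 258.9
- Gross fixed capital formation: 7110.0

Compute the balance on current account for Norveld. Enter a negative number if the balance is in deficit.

Goods balance = 5017.3 - 4695.8 = 321.5
Services balance = 1461.4 - 702.5 = 758.9
Trade balance (goods + services) = 321.5 + 758.9 = 1080.4
Net primary income = -351.1
Net secondary income = 380.5 - 258.9 = 121.6
Current account = 1080.4 + (-351.1) + 121.6 = 850.9

850.9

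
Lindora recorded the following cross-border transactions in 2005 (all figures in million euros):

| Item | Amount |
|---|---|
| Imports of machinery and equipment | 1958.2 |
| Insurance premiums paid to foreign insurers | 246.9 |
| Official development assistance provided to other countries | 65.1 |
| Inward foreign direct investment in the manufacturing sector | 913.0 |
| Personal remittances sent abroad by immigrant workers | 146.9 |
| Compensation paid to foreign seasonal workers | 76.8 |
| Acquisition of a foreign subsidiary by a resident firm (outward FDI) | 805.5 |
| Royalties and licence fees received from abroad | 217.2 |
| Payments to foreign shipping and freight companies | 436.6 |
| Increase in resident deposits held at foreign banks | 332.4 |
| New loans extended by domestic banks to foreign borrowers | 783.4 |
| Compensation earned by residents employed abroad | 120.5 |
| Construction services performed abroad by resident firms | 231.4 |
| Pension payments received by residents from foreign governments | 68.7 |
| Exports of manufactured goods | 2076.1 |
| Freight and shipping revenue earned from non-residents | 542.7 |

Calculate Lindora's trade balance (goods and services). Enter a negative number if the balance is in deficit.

Goods: 2076.1 - 1958.2 = 117.9
Services: 542.7 + 231.4 - 246.9 - 436.6 + 217.2 = 307.8
Trade balance = 117.9 + 307.8 = 425.7
(Excluded from the trade balance — secondary income: official development assistance provided to other countries 65.1, personal remittances sent abroad by immigrant workers 146.9, pension payments received by residents from foreign governments 68.7; financial account: inward foreign direct investment in the manufacturing sector 913.0, acquisition of a foreign subsidiary by a resident firm (outward FDI) 805.5, increase in resident deposits held at foreign banks 332.4, new loans extended by domestic banks to foreign borrowers 783.4; primary income: compensation paid to foreign seasonal workers 76.8, compensation earned by residents employed abroad 120.5.)

425.7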